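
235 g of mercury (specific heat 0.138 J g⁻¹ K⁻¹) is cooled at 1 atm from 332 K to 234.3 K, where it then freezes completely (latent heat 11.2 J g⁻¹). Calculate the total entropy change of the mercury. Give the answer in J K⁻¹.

ΔS = -22.5 J/K

Cooling step: ΔS₁ = m c ln(T_tr/T_i) = 235 × 0.138 × ln(234.3/332) = -11.3 J/K.
Phase change: ΔS₂ = −mL/T_tr = −235 × 11.2 / 234.3 = -11.23 J/K.
ΔS_total = (-11.3) + (-11.23) = -22.5 J/K.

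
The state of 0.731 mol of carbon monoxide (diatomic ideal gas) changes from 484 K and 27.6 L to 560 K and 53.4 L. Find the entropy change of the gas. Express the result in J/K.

Entropy is a state function: ΔS = nC_V ln(T₂/T₁) + nR ln(V₂/V₁), with C_V = 5R/2 = 20.79 J mol⁻¹ K⁻¹ for a diatomic ideal gas.
ΔS = 0.731 × [20.79 × ln(560/484) + 8.314 × ln(53.4/27.6)] = 6.23 J/K.

ΔS = 6.23 J/K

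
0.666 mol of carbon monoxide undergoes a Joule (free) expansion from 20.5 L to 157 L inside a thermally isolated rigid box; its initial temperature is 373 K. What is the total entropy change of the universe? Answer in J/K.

ΔS_universe = 11.3 J/K

For an ideal gas in free expansion Q = 0 and W = 0, so T is unchanged.
Entropy is a state function; using a reversible isothermal path, ΔS_gas = nR ln(V₂/V₁) = 0.666 × 8.314 × ln(157/20.5) = 11.3 J/K.
The insulated surroundings exchange no heat, so ΔS_surr = 0 and ΔS_universe = ΔS_gas.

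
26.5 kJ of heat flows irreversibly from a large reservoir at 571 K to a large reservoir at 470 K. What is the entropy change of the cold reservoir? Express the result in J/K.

The cold reservoir gains heat Q, so ΔS_cold = +Q/T_C = 26500/470 = 56.4 J/K.

ΔS_cold = 56.4 J/K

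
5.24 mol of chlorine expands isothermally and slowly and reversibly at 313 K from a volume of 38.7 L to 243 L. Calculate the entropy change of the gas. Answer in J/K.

For an isothermal ideal gas ΔS_gas = nR ln(V₂/V₁) = 5.24 × 8.314 × ln(243/38.7) = 80 J/K.

ΔS_gas = 80 J/K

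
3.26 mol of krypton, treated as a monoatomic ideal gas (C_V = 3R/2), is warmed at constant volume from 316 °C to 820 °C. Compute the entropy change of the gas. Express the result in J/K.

ΔS = 25.1 J/K

In kelvin: T₁ = 589.15 K, T₂ = 1093.15 K. At constant volume, ΔS = nC_V ln(T₂/T₁) with C_V = 3R/2 = 12.47 J mol⁻¹ K⁻¹.
ΔS = 3.26 × 12.47 × ln(1093.15/589.15) = 25.1 J/K.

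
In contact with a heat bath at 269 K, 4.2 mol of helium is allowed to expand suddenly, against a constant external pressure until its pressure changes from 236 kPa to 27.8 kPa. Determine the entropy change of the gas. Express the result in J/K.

Entropy is a state function, so ΔS_gas depends only on the end states.
For an isothermal ideal gas ΔS_gas = nR ln(P₁/P₂) = 4.2 × 8.314 × ln(236/27.8) = 74.7 J/K.

ΔS_gas = 74.7 J/K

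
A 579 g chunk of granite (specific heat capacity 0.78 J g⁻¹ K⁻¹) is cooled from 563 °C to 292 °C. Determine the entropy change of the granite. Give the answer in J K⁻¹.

In kelvin: T₁ = 836.15 K, T₂ = 565.15 K. ΔS = ∫dQ_rev/T = m c ln(T₂/T₁) = 579 × 0.78 × ln(565.15/836.15) = -177 J/K.

ΔS = -177 J/K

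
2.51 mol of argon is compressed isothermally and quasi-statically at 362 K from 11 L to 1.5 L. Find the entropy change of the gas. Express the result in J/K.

ΔS_gas = -41.6 J/K

For an isothermal ideal gas ΔS_gas = nR ln(V₂/V₁) = 2.51 × 8.314 × ln(1.5/11) = -41.6 J/K.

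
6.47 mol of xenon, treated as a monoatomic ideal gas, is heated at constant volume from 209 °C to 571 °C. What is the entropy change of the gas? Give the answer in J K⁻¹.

In kelvin: T₁ = 482.15 K, T₂ = 844.15 K. At constant volume, ΔS = nC_V ln(T₂/T₁) with C_V = 3R/2 = 12.47 J mol⁻¹ K⁻¹.
ΔS = 6.47 × 12.47 × ln(844.15/482.15) = 45.2 J/K.

ΔS = 45.2 J/K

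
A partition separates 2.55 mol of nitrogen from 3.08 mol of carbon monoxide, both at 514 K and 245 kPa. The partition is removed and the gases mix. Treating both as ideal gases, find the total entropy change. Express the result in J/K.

ΔS_mix = 32.2 J/K

Mole fractions: x_A = 2.55/5.63 = 0.453, x_B = 0.547.
ΔS_mix = −R(n_A ln x_A + n_B ln x_B) = −8.314 × (2.55 ln 0.453 + 3.08 ln 0.547) = 32.2 J/K.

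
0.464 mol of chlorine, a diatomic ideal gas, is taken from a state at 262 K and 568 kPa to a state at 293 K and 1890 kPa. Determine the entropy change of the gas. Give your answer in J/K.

ΔS = nC_p ln(T₂/T₁) − nR ln(P₂/P₁), with C_p = 7R/2 = 29.1 J mol⁻¹ K⁻¹ for a diatomic ideal gas.
ΔS = 0.464 × [29.1 × ln(293/262) − 8.314 × ln(1890/568)] = -3.13 J/K.

ΔS = -3.13 J/K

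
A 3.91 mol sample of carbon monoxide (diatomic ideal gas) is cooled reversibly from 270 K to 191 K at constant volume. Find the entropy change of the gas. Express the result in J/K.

At constant volume, ΔS = nC_V ln(T₂/T₁) with C_V = 5R/2 = 20.79 J mol⁻¹ K⁻¹.
ΔS = 3.91 × 20.79 × ln(191/270) = -28.1 J/K.

ΔS = -28.1 J/K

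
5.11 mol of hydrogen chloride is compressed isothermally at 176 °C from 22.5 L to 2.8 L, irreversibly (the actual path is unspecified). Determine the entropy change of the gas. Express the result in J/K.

Entropy is a state function, so ΔS_gas depends only on the end states.
For an isothermal ideal gas ΔS_gas = nR ln(V₂/V₁) = 5.11 × 8.314 × ln(2.8/22.5) = -88.5 J/K.

ΔS_gas = -88.5 J/K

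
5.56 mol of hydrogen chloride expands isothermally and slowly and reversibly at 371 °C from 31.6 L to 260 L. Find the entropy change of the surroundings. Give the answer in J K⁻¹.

ΔS_surr = -97.4 J/K

For an isothermal ideal gas ΔS_gas = nR ln(V₂/V₁) = 5.56 × 8.314 × ln(260/31.6) = 97.4 J/K.
The process is reversible, so ΔS_surr = −ΔS_gas = -97.4 J/K and ΔS_universe = 0.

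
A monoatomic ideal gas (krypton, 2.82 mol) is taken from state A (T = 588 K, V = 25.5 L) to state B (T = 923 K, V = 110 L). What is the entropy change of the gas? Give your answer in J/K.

Entropy is a state function: ΔS = nC_V ln(T₂/T₁) + nR ln(V₂/V₁), with C_V = 3R/2 = 12.47 J mol⁻¹ K⁻¹ for a monoatomic ideal gas.
ΔS = 2.82 × [12.47 × ln(923/588) + 8.314 × ln(110/25.5)] = 50.1 J/K.

ΔS = 50.1 J/K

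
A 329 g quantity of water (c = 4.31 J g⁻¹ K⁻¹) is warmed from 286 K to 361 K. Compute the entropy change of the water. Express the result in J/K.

ΔS = ∫dQ_rev/T = m c ln(T₂/T₁) = 329 × 4.31 × ln(361/286) = 330 J/K.

ΔS = 330 J/K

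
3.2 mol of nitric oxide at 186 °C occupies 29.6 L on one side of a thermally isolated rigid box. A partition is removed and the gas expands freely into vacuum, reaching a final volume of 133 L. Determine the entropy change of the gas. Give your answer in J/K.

ΔS_gas = 40 J/K

No heat is exchanged and no work is done, so the ideal-gas temperature stays constant.
Entropy is a state function; using a reversible isothermal path, ΔS_gas = nR ln(V₂/V₁) = 3.2 × 8.314 × ln(133/29.6) = 40 J/K.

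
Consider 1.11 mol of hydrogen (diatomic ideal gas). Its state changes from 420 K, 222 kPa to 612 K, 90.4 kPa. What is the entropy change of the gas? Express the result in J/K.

ΔS = 20.5 J/K

ΔS = nC_p ln(T₂/T₁) − nR ln(P₂/P₁), with C_p = 7R/2 = 29.1 J mol⁻¹ K⁻¹ for a diatomic ideal gas.
ΔS = 1.11 × [29.1 × ln(612/420) − 8.314 × ln(90.4/222)] = 20.5 J/K.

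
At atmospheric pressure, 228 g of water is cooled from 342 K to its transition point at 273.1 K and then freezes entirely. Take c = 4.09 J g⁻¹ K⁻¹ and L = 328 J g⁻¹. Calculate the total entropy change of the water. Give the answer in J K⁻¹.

Cooling step: ΔS₁ = m c ln(T_tr/T_i) = 228 × 4.09 × ln(273.1/342) = -209.8 J/K.
Phase change: ΔS₂ = −mL/T_tr = −228 × 328 / 273.1 = -273.8 J/K.
ΔS_total = (-209.8) + (-273.8) = -484 J/K.

ΔS = -484 J/K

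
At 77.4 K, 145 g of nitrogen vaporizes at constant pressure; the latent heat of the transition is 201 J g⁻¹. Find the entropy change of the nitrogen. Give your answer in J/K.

ΔS = 377 J/K

Heat absorbed by the substance: Q = mL = 145 × 201 = 29145 J.
At constant T, ΔS = Q_rev/T = 29145 / 77.4 = 377 J/K.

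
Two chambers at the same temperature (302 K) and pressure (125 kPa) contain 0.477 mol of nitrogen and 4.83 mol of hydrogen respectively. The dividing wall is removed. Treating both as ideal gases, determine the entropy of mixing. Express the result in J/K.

ΔS_mix = 13.3 J/K

Mole fractions: x_A = 0.477/5.31 = 0.0899, x_B = 0.91.
ΔS_mix = −R(n_A ln x_A + n_B ln x_B) = −8.314 × (0.477 ln 0.0899 + 4.83 ln 0.91) = 13.3 J/K.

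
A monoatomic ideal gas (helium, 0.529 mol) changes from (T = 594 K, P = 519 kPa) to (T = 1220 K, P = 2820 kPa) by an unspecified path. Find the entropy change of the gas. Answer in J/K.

ΔS = nC_p ln(T₂/T₁) − nR ln(P₂/P₁), with C_p = 5R/2 = 20.79 J mol⁻¹ K⁻¹ for a monoatomic ideal gas.
ΔS = 0.529 × [20.79 × ln(1220/594) − 8.314 × ln(2820/519)] = 0.469 J/K.

ΔS = 0.469 J/K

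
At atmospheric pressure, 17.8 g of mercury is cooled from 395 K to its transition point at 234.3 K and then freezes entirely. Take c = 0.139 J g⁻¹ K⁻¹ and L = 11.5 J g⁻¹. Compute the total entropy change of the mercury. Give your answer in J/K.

ΔS = -2.17 J/K

Cooling step: ΔS₁ = m c ln(T_tr/T_i) = 17.8 × 0.139 × ln(234.3/395) = -1.292 J/K.
Phase change: ΔS₂ = −mL/T_tr = −17.8 × 11.5 / 234.3 = -0.8737 J/K.
ΔS_total = (-1.292) + (-0.8737) = -2.17 J/K.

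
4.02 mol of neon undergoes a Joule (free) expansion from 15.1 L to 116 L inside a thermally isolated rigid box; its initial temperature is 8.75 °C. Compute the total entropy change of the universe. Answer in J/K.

ΔS_universe = 68.1 J/K

No heat is exchanged and no work is done, so the ideal-gas temperature stays constant.
Entropy is a state function; using a reversible isothermal path, ΔS_gas = nR ln(V₂/V₁) = 4.02 × 8.314 × ln(116/15.1) = 68.1 J/K.
The insulated surroundings exchange no heat, so ΔS_surr = 0 and ΔS_universe = ΔS_gas.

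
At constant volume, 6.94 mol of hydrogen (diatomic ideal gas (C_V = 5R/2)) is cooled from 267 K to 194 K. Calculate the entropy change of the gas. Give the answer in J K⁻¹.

At constant volume, ΔS = nC_V ln(T₂/T₁) with C_V = 5R/2 = 20.79 J mol⁻¹ K⁻¹.
ΔS = 6.94 × 20.79 × ln(194/267) = -46.1 J/K.

ΔS = -46.1 J/K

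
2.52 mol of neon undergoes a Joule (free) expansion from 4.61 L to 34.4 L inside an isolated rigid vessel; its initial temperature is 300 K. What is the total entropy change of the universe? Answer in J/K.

For an ideal gas in free expansion Q = 0 and W = 0, so T is unchanged.
Entropy is a state function; using a reversible isothermal path, ΔS_gas = nR ln(V₂/V₁) = 2.52 × 8.314 × ln(34.4/4.61) = 42.1 J/K.
The insulated surroundings exchange no heat, so ΔS_surr = 0 and ΔS_universe = ΔS_gas.

ΔS_universe = 42.1 J/K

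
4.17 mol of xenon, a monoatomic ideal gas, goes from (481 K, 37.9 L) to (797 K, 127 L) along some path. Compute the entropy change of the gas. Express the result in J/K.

Entropy is a state function: ΔS = nC_V ln(T₂/T₁) + nR ln(V₂/V₁), with C_V = 3R/2 = 12.47 J mol⁻¹ K⁻¹ for a monoatomic ideal gas.
ΔS = 4.17 × [12.47 × ln(797/481) + 8.314 × ln(127/37.9)] = 68.2 J/K.

ΔS = 68.2 J/K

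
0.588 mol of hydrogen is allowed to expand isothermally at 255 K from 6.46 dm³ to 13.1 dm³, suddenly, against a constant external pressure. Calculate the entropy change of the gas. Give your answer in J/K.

Entropy is a state function, so ΔS_gas depends only on the end states.
For an isothermal ideal gas ΔS_gas = nR ln(V₂/V₁) = 0.588 × 8.314 × ln(13.1/6.46) = 3.46 J/K.

ΔS_gas = 3.46 J/K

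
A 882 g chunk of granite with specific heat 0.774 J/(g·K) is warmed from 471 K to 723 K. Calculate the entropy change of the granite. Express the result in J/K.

ΔS = ∫dQ_rev/T = m c ln(T₂/T₁) = 882 × 0.774 × ln(723/471) = 293 J/K.

ΔS = 293 J/K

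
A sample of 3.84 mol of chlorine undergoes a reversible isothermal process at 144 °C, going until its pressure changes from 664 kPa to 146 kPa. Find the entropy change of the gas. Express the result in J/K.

For an isothermal ideal gas ΔS_gas = nR ln(P₁/P₂) = 3.84 × 8.314 × ln(664/146) = 48.4 J/K.

ΔS_gas = 48.4 J/K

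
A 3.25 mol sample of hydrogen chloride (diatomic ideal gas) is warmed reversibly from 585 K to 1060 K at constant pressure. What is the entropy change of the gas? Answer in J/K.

At constant pressure, ΔS = nC_p ln(T₂/T₁) with C_p = 7R/2 = 29.1 J mol⁻¹ K⁻¹.
ΔS = 3.25 × 29.1 × ln(1060/585) = 56.2 J/K.

ΔS = 56.2 J/K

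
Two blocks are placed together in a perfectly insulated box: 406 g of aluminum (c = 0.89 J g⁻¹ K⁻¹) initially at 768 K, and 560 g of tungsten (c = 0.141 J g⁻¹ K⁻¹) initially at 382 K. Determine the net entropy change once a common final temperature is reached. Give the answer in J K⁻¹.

Energy balance: T_f = (m₁c₁T₁ + m₂c₂T₂)/(m₁c₁ + m₂c₂) = 698.78 K.
ΔS₁ = m₁c₁ ln(T_f/T₁) = 361.34 × ln(698.78/768) = -34.131 J/K.
ΔS₂ = m₂c₂ ln(T_f/T₂) = 78.96 × ln(698.78/382) = 47.685 J/K.
ΔS_total = -34.131 + 47.685 = 13.6 J/K.

ΔS_total = 13.6 J/K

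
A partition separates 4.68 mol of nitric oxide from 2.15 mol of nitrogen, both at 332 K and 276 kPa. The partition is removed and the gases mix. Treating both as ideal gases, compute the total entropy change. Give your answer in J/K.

ΔS_mix = 35.4 J/K

Mole fractions: x_A = 4.68/6.83 = 0.685, x_B = 0.315.
ΔS_mix = −R(n_A ln x_A + n_B ln x_B) = −8.314 × (4.68 ln 0.685 + 2.15 ln 0.315) = 35.4 J/K.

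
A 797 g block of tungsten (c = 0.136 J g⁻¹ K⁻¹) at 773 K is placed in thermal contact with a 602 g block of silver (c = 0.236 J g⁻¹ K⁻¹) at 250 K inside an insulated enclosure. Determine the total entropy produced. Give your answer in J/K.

Energy balance: T_f = (m₁c₁T₁ + m₂c₂T₂)/(m₁c₁ + m₂c₂) = 476.34 K.
ΔS₁ = m₁c₁ ln(T_f/T₁) = 108.392 × ln(476.34/773) = -52.48 J/K.
ΔS₂ = m₂c₂ ln(T_f/T₂) = 142.072 × ln(476.34/250) = 91.59 J/K.
ΔS_total = -52.48 + 91.59 = 39.1 J/K.

ΔS_total = 39.1 J/K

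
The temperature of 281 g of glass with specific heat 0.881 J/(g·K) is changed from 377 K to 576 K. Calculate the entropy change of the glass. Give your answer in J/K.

ΔS = ∫dQ_rev/T = m c ln(T₂/T₁) = 281 × 0.881 × ln(576/377) = 105 J/K.

ΔS = 105 J/K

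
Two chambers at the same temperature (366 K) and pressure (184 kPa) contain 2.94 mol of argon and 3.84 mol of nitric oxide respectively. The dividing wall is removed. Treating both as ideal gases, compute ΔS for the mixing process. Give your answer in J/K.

ΔS_mix = 38.6 J/K

Mole fractions: x_A = 2.94/6.78 = 0.434, x_B = 0.566.
ΔS_mix = −R(n_A ln x_A + n_B ln x_B) = −8.314 × (2.94 ln 0.434 + 3.84 ln 0.566) = 38.6 J/K.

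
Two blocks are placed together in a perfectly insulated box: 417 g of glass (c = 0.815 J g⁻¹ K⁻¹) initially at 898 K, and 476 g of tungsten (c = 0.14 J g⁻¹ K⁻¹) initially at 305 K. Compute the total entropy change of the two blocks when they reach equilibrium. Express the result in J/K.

Energy balance: T_f = (m₁c₁T₁ + m₂c₂T₂)/(m₁c₁ + m₂c₂) = 800.78 K.
ΔS₁ = m₁c₁ ln(T_f/T₁) = 339.855 × ln(800.78/898) = -38.94 J/K.
ΔS₂ = m₂c₂ ln(T_f/T₂) = 66.64 × ln(800.78/305) = 64.33 J/K.
ΔS_total = -38.94 + 64.33 = 25.4 J/K.

ΔS_total = 25.4 J/K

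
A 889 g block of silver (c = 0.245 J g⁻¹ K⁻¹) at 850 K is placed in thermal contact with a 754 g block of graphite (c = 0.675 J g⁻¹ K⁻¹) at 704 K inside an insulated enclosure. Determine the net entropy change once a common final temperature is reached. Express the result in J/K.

Energy balance: T_f = (m₁c₁T₁ + m₂c₂T₂)/(m₁c₁ + m₂c₂) = 747.76 K.
ΔS₁ = m₁c₁ ln(T_f/T₁) = 217.805 × ln(747.76/850) = -27.914 J/K.
ΔS₂ = m₂c₂ ln(T_f/T₂) = 508.95 × ln(747.76/704) = 30.689 J/K.
ΔS_total = -27.914 + 30.689 = 2.77 J/K.

ΔS_total = 2.77 J/K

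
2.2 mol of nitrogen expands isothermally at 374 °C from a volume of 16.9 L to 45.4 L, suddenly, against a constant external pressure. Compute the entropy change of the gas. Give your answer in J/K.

ΔS_gas = 18.1 J/K

Entropy is a state function, so ΔS_gas depends only on the end states.
For an isothermal ideal gas ΔS_gas = nR ln(V₂/V₁) = 2.2 × 8.314 × ln(45.4/16.9) = 18.1 J/K.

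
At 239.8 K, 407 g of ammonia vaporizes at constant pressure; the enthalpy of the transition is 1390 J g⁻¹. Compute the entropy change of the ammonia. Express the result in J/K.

Heat absorbed by the substance: Q = mL = 407 × 1390 = 565730 J.
At constant T, ΔS = Q_rev/T = 565730 / 239.8 = 2360 J/K.

ΔS = 2360 J/K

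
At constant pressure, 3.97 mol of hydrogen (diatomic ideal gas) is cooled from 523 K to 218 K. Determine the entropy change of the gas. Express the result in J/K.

ΔS = -101 J/K

At constant pressure, ΔS = nC_p ln(T₂/T₁) with C_p = 7R/2 = 29.1 J mol⁻¹ K⁻¹.
ΔS = 3.97 × 29.1 × ln(218/523) = -101 J/K.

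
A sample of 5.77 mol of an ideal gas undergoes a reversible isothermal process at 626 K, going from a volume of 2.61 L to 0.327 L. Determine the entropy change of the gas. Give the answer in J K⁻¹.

For an isothermal ideal gas ΔS_gas = nR ln(V₂/V₁) = 5.77 × 8.314 × ln(0.327/2.61) = -99.6 J/K.

ΔS_gas = -99.6 J/K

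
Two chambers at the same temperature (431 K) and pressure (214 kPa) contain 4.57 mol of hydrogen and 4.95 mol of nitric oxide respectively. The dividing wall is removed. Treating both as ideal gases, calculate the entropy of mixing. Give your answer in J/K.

ΔS_mix = 54.8 J/K

Mole fractions: x_A = 4.57/9.52 = 0.48, x_B = 0.52.
ΔS_mix = −R(n_A ln x_A + n_B ln x_B) = −8.314 × (4.57 ln 0.48 + 4.95 ln 0.52) = 54.8 J/K.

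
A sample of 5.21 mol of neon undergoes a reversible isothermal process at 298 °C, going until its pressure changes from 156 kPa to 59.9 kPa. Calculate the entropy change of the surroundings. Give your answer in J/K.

For an isothermal ideal gas ΔS_gas = nR ln(P₁/P₂) = 5.21 × 8.314 × ln(156/59.9) = 41.5 J/K.
The process is reversible, so ΔS_surr = −ΔS_gas = -41.5 J/K and ΔS_universe = 0.

ΔS_surr = -41.5 J/K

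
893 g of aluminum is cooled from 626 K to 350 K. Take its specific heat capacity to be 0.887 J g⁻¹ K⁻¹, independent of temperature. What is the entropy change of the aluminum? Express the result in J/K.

ΔS = -461 J/K

ΔS = ∫dQ_rev/T = m c ln(T₂/T₁) = 893 × 0.887 × ln(350/626) = -461 J/K.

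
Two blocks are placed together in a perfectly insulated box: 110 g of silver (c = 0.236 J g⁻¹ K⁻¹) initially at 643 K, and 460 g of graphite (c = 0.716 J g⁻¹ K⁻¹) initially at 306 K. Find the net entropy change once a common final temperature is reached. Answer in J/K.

ΔS_total = 8.22 J/K

Energy balance: T_f = (m₁c₁T₁ + m₂c₂T₂)/(m₁c₁ + m₂c₂) = 330.62 K.
ΔS₁ = m₁c₁ ln(T_f/T₁) = 25.96 × ln(330.62/643) = -17.27 J/K.
ΔS₂ = m₂c₂ ln(T_f/T₂) = 329.36 × ln(330.62/306) = 25.49 J/K.
ΔS_total = -17.27 + 25.49 = 8.22 J/K.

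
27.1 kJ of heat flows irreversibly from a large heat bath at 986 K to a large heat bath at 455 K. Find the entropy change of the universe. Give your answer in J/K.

ΔS_total = 32.1 J/K

ΔS_hot = −Q/T_H = −27100/986 = -27.48 J/K and ΔS_cold = +Q/T_C = 27100/455 = 59.56 J/K.
ΔS_total = -27.48 + 59.56 = 32.1 J/K, positive as the second law requires.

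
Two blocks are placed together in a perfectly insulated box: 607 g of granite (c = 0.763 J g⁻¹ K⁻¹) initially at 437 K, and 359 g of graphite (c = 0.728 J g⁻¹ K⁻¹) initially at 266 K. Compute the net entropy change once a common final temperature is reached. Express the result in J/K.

Energy balance: T_f = (m₁c₁T₁ + m₂c₂T₂)/(m₁c₁ + m₂c₂) = 375.31 K.
ΔS₁ = m₁c₁ ln(T_f/T₁) = 463.141 × ln(375.31/437) = -70.48 J/K.
ΔS₂ = m₂c₂ ln(T_f/T₂) = 261.352 × ln(375.31/266) = 89.97 J/K.
ΔS_total = -70.48 + 89.97 = 19.5 J/K.

ΔS_total = 19.5 J/K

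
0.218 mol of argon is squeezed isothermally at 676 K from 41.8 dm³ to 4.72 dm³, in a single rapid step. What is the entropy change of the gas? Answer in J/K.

Entropy is a state function, so ΔS_gas depends only on the end states.
For an isothermal ideal gas ΔS_gas = nR ln(V₂/V₁) = 0.218 × 8.314 × ln(4.72/41.8) = -3.95 J/K.

ΔS_gas = -3.95 J/K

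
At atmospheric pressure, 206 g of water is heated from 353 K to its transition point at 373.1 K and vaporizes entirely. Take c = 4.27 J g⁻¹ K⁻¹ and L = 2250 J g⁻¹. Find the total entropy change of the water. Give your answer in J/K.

ΔS = 1290 J/K

Warming step: ΔS₁ = m c ln(T_tr/T_i) = 206 × 4.27 × ln(373.1/353) = 48.71 J/K.
Phase change: ΔS₂ = +mL/T_tr = 206 × 2250 / 373.1 = 1242 J/K.
ΔS_total = (48.71) + (1242) = 1290 J/K.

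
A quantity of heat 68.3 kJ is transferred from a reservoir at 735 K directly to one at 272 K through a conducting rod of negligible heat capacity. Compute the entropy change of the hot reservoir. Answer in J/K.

The hot reservoir loses heat Q, so ΔS_hot = −Q/T_H = −68300/735 = -92.9 J/K.

ΔS_hot = -92.9 J/K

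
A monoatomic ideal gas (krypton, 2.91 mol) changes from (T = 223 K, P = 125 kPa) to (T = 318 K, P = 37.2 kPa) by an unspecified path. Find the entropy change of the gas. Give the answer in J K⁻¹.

ΔS = 50.8 J/K

ΔS = nC_p ln(T₂/T₁) − nR ln(P₂/P₁), with C_p = 5R/2 = 20.79 J mol⁻¹ K⁻¹ for a monoatomic ideal gas.
ΔS = 2.91 × [20.79 × ln(318/223) − 8.314 × ln(37.2/125)] = 50.8 J/K.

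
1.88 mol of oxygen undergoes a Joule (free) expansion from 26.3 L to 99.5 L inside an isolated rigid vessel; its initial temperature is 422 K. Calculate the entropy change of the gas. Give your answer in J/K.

No heat is exchanged and no work is done, so the ideal-gas temperature stays constant.
Entropy is a state function; using a reversible isothermal path, ΔS_gas = nR ln(V₂/V₁) = 1.88 × 8.314 × ln(99.5/26.3) = 20.8 J/K.

ΔS_gas = 20.8 J/K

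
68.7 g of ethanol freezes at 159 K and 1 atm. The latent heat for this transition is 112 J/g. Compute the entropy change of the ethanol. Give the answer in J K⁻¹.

Heat released by the substance: Q = −mL = −68.7 × 112 = −7694.4 J.
At constant T, ΔS = Q_rev/T = −7694.4 / 159 = -48.4 J/K.

ΔS = -48.4 J/K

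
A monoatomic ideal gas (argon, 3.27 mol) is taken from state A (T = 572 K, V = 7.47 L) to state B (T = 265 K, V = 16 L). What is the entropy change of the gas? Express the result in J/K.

Entropy is a state function: ΔS = nC_V ln(T₂/T₁) + nR ln(V₂/V₁), with C_V = 3R/2 = 12.47 J mol⁻¹ K⁻¹ for a monoatomic ideal gas.
ΔS = 3.27 × [12.47 × ln(265/572) + 8.314 × ln(16/7.47)] = -10.7 J/K.

ΔS = -10.7 J/K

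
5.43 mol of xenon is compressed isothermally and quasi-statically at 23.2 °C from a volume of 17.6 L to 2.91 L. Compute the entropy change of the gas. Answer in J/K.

ΔS_gas = -81.2 J/K

For an isothermal ideal gas ΔS_gas = nR ln(V₂/V₁) = 5.43 × 8.314 × ln(2.91/17.6) = -81.2 J/K.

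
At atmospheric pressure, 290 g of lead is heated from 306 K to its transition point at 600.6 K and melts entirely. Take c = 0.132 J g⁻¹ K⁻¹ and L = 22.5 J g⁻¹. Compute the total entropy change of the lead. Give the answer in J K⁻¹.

ΔS = 36.7 J/K

Warming step: ΔS₁ = m c ln(T_tr/T_i) = 290 × 0.132 × ln(600.6/306) = 25.81 J/K.
Phase change: ΔS₂ = +mL/T_tr = 290 × 22.5 / 600.6 = 10.86 J/K.
ΔS_total = (25.81) + (10.86) = 36.7 J/K.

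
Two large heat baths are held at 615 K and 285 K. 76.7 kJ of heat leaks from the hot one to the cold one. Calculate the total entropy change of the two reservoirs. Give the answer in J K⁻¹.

ΔS_total = 144 J/K

ΔS_hot = −Q/T_H = −76700/615 = -124.7 J/K and ΔS_cold = +Q/T_C = 76700/285 = 269.1 J/K.
ΔS_total = -124.7 + 269.1 = 144 J/K, positive as the second law requires.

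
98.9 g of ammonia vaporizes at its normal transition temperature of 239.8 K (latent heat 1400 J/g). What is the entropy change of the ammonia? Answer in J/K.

Heat absorbed by the substance: Q = mL = 98.9 × 1400 = 138460 J.
At constant T, ΔS = Q_rev/T = 138460 / 239.8 = 577 J/K.

ΔS = 577 J/K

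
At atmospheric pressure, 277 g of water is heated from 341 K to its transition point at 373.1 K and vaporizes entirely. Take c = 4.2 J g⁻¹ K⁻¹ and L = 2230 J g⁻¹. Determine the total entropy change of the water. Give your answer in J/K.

ΔS = 1760 J/K

Warming step: ΔS₁ = m c ln(T_tr/T_i) = 277 × 4.2 × ln(373.1/341) = 104.7 J/K.
Phase change: ΔS₂ = +mL/T_tr = 277 × 2230 / 373.1 = 1656 J/K.
ΔS_total = (104.7) + (1656) = 1760 J/K.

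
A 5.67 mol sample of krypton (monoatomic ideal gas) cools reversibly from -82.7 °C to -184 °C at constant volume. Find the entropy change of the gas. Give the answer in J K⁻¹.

ΔS = -53.7 J/K

In kelvin: T₁ = 190.45 K, T₂ = 89.15 K. At constant volume, ΔS = nC_V ln(T₂/T₁) with C_V = 3R/2 = 12.47 J mol⁻¹ K⁻¹.
ΔS = 5.67 × 12.47 × ln(89.15/190.45) = -53.7 J/K.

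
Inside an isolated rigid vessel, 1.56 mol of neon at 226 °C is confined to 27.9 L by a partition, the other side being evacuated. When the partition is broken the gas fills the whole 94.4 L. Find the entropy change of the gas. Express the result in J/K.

No heat is exchanged and no work is done, so the ideal-gas temperature stays constant.
Entropy is a state function; using a reversible isothermal path, ΔS_gas = nR ln(V₂/V₁) = 1.56 × 8.314 × ln(94.4/27.9) = 15.8 J/K.

ΔS_gas = 15.8 J/K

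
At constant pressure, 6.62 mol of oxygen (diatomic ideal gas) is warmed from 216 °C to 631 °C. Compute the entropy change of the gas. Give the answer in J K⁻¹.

ΔS = 118 J/K

In kelvin: T₁ = 489.15 K, T₂ = 904.15 K. At constant pressure, ΔS = nC_p ln(T₂/T₁) with C_p = 7R/2 = 29.1 J mol⁻¹ K⁻¹.
ΔS = 6.62 × 29.1 × ln(904.15/489.15) = 118 J/K.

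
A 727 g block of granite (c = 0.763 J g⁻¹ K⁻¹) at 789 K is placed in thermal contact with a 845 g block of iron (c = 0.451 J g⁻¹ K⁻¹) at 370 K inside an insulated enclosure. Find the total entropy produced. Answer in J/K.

ΔS_total = 60.5 J/K

Energy balance: T_f = (m₁c₁T₁ + m₂c₂T₂)/(m₁c₁ + m₂c₂) = 618.37 K.
ΔS₁ = m₁c₁ ln(T_f/T₁) = 554.701 × ln(618.37/789) = -135.2 J/K.
ΔS₂ = m₂c₂ ln(T_f/T₂) = 381.095 × ln(618.37/370) = 195.7 J/K.
ΔS_total = -135.2 + 195.7 = 60.5 J/K.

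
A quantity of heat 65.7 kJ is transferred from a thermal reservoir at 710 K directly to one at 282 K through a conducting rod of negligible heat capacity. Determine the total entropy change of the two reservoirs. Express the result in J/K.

ΔS_total = 140 J/K

ΔS_hot = −Q/T_H = −65700/710 = -92.54 J/K and ΔS_cold = +Q/T_C = 65700/282 = 233 J/K.
ΔS_total = -92.54 + 233 = 140 J/K, positive as the second law requires.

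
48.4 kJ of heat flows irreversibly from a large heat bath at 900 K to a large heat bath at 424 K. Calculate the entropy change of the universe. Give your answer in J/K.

ΔS_hot = −Q/T_H = −48400/900 = -53.78 J/K and ΔS_cold = +Q/T_C = 48400/424 = 114.2 J/K.
ΔS_total = -53.78 + 114.2 = 60.4 J/K, positive as the second law requires.

ΔS_total = 60.4 J/K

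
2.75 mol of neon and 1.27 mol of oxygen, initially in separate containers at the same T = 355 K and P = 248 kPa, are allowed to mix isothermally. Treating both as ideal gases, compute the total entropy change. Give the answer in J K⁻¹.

Mole fractions: x_A = 2.75/4.02 = 0.684, x_B = 0.316.
ΔS_mix = −R(n_A ln x_A + n_B ln x_B) = −8.314 × (2.75 ln 0.684 + 1.27 ln 0.316) = 20.8 J/K.

ΔS_mix = 20.8 J/K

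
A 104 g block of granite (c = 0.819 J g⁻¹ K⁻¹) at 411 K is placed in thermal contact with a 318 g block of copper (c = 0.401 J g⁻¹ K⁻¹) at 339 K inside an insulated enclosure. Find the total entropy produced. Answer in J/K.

ΔS_total = 0.958 J/K

Energy balance: T_f = (m₁c₁T₁ + m₂c₂T₂)/(m₁c₁ + m₂c₂) = 367.83 K.
ΔS₁ = m₁c₁ ln(T_f/T₁) = 85.176 × ln(367.83/411) = -9.4514 J/K.
ΔS₂ = m₂c₂ ln(T_f/T₂) = 127.518 × ln(367.83/339) = 10.409 J/K.
ΔS_total = -9.4514 + 10.409 = 0.958 J/K.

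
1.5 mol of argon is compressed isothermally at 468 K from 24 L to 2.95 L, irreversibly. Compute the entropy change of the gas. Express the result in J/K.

Entropy is a state function, so ΔS_gas depends only on the end states.
For an isothermal ideal gas ΔS_gas = nR ln(V₂/V₁) = 1.5 × 8.314 × ln(2.95/24) = -26.1 J/K.

ΔS_gas = -26.1 J/K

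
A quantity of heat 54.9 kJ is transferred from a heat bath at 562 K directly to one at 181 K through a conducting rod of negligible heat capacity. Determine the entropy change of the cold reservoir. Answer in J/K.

The cold reservoir gains heat Q, so ΔS_cold = +Q/T_C = 54900/181 = 303 J/K.

ΔS_cold = 303 J/K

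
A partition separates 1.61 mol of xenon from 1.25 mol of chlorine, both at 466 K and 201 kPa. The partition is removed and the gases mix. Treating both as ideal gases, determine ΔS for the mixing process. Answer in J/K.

Mole fractions: x_A = 1.61/2.86 = 0.563, x_B = 0.437.
ΔS_mix = −R(n_A ln x_A + n_B ln x_B) = −8.314 × (1.61 ln 0.563 + 1.25 ln 0.437) = 16.3 J/K.

ΔS_mix = 16.3 J/K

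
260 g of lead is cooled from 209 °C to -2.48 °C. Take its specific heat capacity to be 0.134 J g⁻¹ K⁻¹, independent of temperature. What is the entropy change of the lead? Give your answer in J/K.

ΔS = -20.1 J/K

In kelvin: T₁ = 482.15 K, T₂ = 270.67 K. ΔS = ∫dQ_rev/T = m c ln(T₂/T₁) = 260 × 0.134 × ln(270.67/482.15) = -20.1 J/K.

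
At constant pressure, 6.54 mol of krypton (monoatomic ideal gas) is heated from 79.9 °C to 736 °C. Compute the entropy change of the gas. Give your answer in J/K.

ΔS = 143 J/K

In kelvin: T₁ = 353.05 K, T₂ = 1009.15 K. At constant pressure, ΔS = nC_p ln(T₂/T₁) with C_p = 5R/2 = 20.79 J mol⁻¹ K⁻¹.
ΔS = 6.54 × 20.79 × ln(1009.15/353.05) = 143 J/K.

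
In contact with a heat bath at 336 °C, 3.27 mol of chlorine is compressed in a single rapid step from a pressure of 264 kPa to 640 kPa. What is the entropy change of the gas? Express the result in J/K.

Entropy is a state function, so ΔS_gas depends only on the end states.
For an isothermal ideal gas ΔS_gas = nR ln(P₁/P₂) = 3.27 × 8.314 × ln(264/640) = -24.1 J/K.

ΔS_gas = -24.1 J/K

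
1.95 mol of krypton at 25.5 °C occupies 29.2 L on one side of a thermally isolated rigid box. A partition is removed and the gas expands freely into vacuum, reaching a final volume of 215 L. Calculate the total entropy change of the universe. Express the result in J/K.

ΔS_universe = 32.4 J/K

No heat is exchanged and no work is done, so the ideal-gas temperature stays constant.
Entropy is a state function; using a reversible isothermal path, ΔS_gas = nR ln(V₂/V₁) = 1.95 × 8.314 × ln(215/29.2) = 32.4 J/K.
The insulated surroundings exchange no heat, so ΔS_surr = 0 and ΔS_universe = ΔS_gas.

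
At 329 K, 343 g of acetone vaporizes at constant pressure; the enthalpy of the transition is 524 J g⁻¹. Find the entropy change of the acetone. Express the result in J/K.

Heat absorbed by the substance: Q = mL = 343 × 524 = 179732 J.
At constant T, ΔS = Q_rev/T = 179732 / 329 = 546 J/K.

ΔS = 546 J/K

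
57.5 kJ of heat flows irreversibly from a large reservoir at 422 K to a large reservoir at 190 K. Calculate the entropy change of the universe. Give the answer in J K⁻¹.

ΔS_hot = −Q/T_H = −57500/422 = -136.3 J/K and ΔS_cold = +Q/T_C = 57500/190 = 302.6 J/K.
ΔS_total = -136.3 + 302.6 = 166 J/K, positive as the second law requires.

ΔS_total = 166 J/K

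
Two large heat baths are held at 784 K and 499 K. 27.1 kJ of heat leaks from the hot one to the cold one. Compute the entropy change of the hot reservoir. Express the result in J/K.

ΔS_hot = -34.6 J/K

The hot reservoir loses heat Q, so ΔS_hot = −Q/T_H = −27100/784 = -34.6 J/K.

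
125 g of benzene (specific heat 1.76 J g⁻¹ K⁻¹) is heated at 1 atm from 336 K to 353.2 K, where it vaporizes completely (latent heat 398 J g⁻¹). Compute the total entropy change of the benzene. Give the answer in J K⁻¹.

Warming step: ΔS₁ = m c ln(T_tr/T_i) = 125 × 1.76 × ln(353.2/336) = 10.98 J/K.
Phase change: ΔS₂ = +mL/T_tr = 125 × 398 / 353.2 = 140.9 J/K.
ΔS_total = (10.98) + (140.9) = 152 J/K.

ΔS = 152 J/K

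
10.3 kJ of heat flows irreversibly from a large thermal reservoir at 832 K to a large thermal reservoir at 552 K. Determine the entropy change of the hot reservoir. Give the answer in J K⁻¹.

The hot reservoir loses heat Q, so ΔS_hot = −Q/T_H = −10300/832 = -12.4 J/K.

ΔS_hot = -12.4 J/K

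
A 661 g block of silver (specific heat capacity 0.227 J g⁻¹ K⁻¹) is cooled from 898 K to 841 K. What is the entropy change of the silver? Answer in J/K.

ΔS = ∫dQ_rev/T = m c ln(T₂/T₁) = 661 × 0.227 × ln(841/898) = -9.84 J/K.

ΔS = -9.84 J/K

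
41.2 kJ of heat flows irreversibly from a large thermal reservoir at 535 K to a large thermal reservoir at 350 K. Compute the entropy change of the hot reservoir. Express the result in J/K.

The hot reservoir loses heat Q, so ΔS_hot = −Q/T_H = −41200/535 = -77 J/K.

ΔS_hot = -77 J/K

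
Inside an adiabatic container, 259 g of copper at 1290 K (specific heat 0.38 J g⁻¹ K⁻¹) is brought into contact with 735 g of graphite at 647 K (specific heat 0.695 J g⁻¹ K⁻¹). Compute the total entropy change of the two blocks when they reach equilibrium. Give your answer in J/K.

ΔS_total = 22.8 J/K

Energy balance: T_f = (m₁c₁T₁ + m₂c₂T₂)/(m₁c₁ + m₂c₂) = 750.87 K.
ΔS₁ = m₁c₁ ln(T_f/T₁) = 98.42 × ln(750.87/1290) = -53.26 J/K.
ΔS₂ = m₂c₂ ln(T_f/T₂) = 510.825 × ln(750.87/647) = 76.06 J/K.
ΔS_total = -53.26 + 76.06 = 22.8 J/K.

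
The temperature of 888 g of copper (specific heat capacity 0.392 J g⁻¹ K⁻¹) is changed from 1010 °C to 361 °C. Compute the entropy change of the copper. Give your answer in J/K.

In kelvin: T₁ = 1283.15 K, T₂ = 634.15 K. ΔS = ∫dQ_rev/T = m c ln(T₂/T₁) = 888 × 0.392 × ln(634.15/1283.15) = -245 J/K.

ΔS = -245 J/K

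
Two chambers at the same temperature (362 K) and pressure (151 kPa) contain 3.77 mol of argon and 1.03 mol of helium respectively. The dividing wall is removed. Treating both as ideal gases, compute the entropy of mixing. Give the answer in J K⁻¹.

ΔS_mix = 20.8 J/K

Mole fractions: x_A = 3.77/4.8 = 0.785, x_B = 0.215.
ΔS_mix = −R(n_A ln x_A + n_B ln x_B) = −8.314 × (3.77 ln 0.785 + 1.03 ln 0.215) = 20.8 J/K.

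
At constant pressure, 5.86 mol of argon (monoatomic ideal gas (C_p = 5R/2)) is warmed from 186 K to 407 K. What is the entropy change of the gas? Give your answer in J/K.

ΔS = 95.4 J/K

At constant pressure, ΔS = nC_p ln(T₂/T₁) with C_p = 5R/2 = 20.79 J mol⁻¹ K⁻¹.
ΔS = 5.86 × 20.79 × ln(407/186) = 95.4 J/K.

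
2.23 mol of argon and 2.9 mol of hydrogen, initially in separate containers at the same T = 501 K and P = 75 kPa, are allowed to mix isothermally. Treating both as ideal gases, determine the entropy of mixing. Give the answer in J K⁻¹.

ΔS_mix = 29.2 J/K

Mole fractions: x_A = 2.23/5.13 = 0.435, x_B = 0.565.
ΔS_mix = −R(n_A ln x_A + n_B ln x_B) = −8.314 × (2.23 ln 0.435 + 2.9 ln 0.565) = 29.2 J/K.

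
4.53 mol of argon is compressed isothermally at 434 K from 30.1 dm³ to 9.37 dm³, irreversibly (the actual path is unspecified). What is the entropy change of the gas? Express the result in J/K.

Entropy is a state function, so ΔS_gas depends only on the end states.
For an isothermal ideal gas ΔS_gas = nR ln(V₂/V₁) = 4.53 × 8.314 × ln(9.37/30.1) = -44 J/K.

ΔS_gas = -44 J/K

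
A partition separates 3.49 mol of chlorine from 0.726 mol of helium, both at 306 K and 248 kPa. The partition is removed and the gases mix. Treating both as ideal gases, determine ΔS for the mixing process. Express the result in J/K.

ΔS_mix = 16.1 J/K

Mole fractions: x_A = 3.49/4.22 = 0.828, x_B = 0.172.
ΔS_mix = −R(n_A ln x_A + n_B ln x_B) = −8.314 × (3.49 ln 0.828 + 0.726 ln 0.172) = 16.1 J/K.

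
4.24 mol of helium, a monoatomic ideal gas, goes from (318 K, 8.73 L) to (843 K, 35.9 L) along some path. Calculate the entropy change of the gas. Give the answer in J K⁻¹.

ΔS = 101 J/K

Entropy is a state function: ΔS = nC_V ln(T₂/T₁) + nR ln(V₂/V₁), with C_V = 3R/2 = 12.47 J mol⁻¹ K⁻¹ for a monoatomic ideal gas.
ΔS = 4.24 × [12.47 × ln(843/318) + 8.314 × ln(35.9/8.73)] = 101 J/K.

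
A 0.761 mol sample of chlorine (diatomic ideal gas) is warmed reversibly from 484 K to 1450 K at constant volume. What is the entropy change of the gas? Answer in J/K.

ΔS = 17.4 J/K

At constant volume, ΔS = nC_V ln(T₂/T₁) with C_V = 5R/2 = 20.79 J mol⁻¹ K⁻¹.
ΔS = 0.761 × 20.79 × ln(1450/484) = 17.4 J/K.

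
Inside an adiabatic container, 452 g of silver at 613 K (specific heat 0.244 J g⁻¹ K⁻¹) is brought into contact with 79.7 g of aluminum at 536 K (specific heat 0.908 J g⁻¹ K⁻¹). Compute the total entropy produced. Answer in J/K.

Energy balance: T_f = (m₁c₁T₁ + m₂c₂T₂)/(m₁c₁ + m₂c₂) = 582.49 K.
ΔS₁ = m₁c₁ ln(T_f/T₁) = 110.288 × ln(582.49/613) = -5.63 J/K.
ΔS₂ = m₂c₂ ln(T_f/T₂) = 72.3676 × ln(582.49/536) = 6.02 J/K.
ΔS_total = -5.63 + 6.02 = 0.39 J/K.

ΔS_total = 0.39 J/K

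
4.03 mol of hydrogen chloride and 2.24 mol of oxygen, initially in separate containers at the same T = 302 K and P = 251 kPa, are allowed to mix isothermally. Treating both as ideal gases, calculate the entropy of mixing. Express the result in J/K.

ΔS_mix = 34 J/K

Mole fractions: x_A = 4.03/6.27 = 0.643, x_B = 0.357.
ΔS_mix = −R(n_A ln x_A + n_B ln x_B) = −8.314 × (4.03 ln 0.643 + 2.24 ln 0.357) = 34 J/K.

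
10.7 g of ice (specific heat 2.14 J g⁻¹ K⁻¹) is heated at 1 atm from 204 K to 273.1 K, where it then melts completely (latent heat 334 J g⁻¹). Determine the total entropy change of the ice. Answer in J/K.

ΔS = 19.8 J/K

Warming step: ΔS₁ = m c ln(T_tr/T_i) = 10.7 × 2.14 × ln(273.1/204) = 6.68 J/K.
Phase change: ΔS₂ = +mL/T_tr = 10.7 × 334 / 273.1 = 13.09 J/K.
ΔS_total = (6.68) + (13.09) = 19.8 J/K.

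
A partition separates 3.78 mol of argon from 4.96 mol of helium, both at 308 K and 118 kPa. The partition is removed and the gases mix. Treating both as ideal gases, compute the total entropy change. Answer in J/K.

ΔS_mix = 49.7 J/K

Mole fractions: x_A = 3.78/8.74 = 0.432, x_B = 0.568.
ΔS_mix = −R(n_A ln x_A + n_B ln x_B) = −8.314 × (3.78 ln 0.432 + 4.96 ln 0.568) = 49.7 J/K.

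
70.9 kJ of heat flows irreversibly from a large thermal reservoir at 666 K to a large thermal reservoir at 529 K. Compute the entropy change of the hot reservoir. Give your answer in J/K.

ΔS_hot = -106 J/K

The hot reservoir loses heat Q, so ΔS_hot = −Q/T_H = −70900/666 = -106 J/K.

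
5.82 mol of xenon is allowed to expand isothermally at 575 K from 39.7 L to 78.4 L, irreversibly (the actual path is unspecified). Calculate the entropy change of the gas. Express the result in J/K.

Entropy is a state function, so ΔS_gas depends only on the end states.
For an isothermal ideal gas ΔS_gas = nR ln(V₂/V₁) = 5.82 × 8.314 × ln(78.4/39.7) = 32.9 J/K.

ΔS_gas = 32.9 J/K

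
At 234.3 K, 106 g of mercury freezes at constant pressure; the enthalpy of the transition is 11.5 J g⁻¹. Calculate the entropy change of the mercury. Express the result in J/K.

Heat released by the substance: Q = −mL = −106 × 11.5 = −1219 J.
At constant T, ΔS = Q_rev/T = −1219 / 234.3 = -5.2 J/K.

ΔS = -5.2 J/K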